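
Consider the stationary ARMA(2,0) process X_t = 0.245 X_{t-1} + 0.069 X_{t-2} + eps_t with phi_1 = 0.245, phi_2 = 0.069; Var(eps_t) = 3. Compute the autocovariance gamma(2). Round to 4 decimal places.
\gamma(2) = 0.4323

Multiply the model equation by X_{t-k} and take expectations. With theta_0 = psi_0 = 1 and psi_j the MA(infinity) weights, this gives
  gamma(k) - sum_i phi_i gamma(k-i) = c_k,
  c_k = sigma^2 * sum_{j=k..q} theta_j psi_{j-k}   (c_k = 0 for k > q),
using gamma(-m) = gamma(m).
Pure AR (q = 0): c_0 = sigma^2 = 3, c_k = 0 for k >= 1.
Equations for k = 0, 1, 2 (AR order 2, c_2 = 0):
  (E0) gamma(0) = phi_1 gamma(1) + phi_2 gamma(2) + c_0
  (E1) gamma(1) = phi_1 gamma(0) + phi_2 gamma(1) + c_1
  (E2) gamma(2) = phi_1 gamma(1) + phi_2 gamma(0)
From (E1): gamma(1) = A gamma(0) + B with
  A = phi_1 / (1 - phi_2) = 0.245 / 0.931 = 0.263158,   B = c_1 / (1 - phi_2) = 0 / 0.931 = 0.
Insert (E2) into (E0): gamma(0) (1 - phi_2^2) = phi_1 (1 + phi_2) gamma(1) + c_0.
  phi_1 (1 + phi_2) = (0.245)(1.069) = 0.261905,   1 - phi_2^2 = 0.995239.
Replace gamma(1) by A gamma(0) + B and collect gamma(0):
  gamma(0) [0.995239 - (0.261905)(0.263158)] = c_0 = 3
  gamma(0) * 0.926317 = 3
  gamma(0) = 3 / 0.926317 = 3.238633.
  gamma(1) = A gamma(0) = (0.263158)(3.238633) = 0.852272.
  gamma(2) = phi_1 gamma(1) + phi_2 gamma(0) = (0.245)(0.852272) + (0.069)(3.238633) = 0.432272.
Therefore gamma(2) = 0.4323 (to 4 decimal places).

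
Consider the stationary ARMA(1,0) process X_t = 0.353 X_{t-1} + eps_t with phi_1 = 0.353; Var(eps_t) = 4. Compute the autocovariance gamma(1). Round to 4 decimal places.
\gamma(1) = 1.6130

Multiply the model equation by X_{t-k} and take expectations. With theta_0 = psi_0 = 1 and psi_j the MA(infinity) weights, this gives
  gamma(k) - sum_i phi_i gamma(k-i) = c_k,
  c_k = sigma^2 * sum_{j=k..q} theta_j psi_{j-k}   (c_k = 0 for k > q),
using gamma(-m) = gamma(m).
Pure AR (q = 0): c_0 = sigma^2 = 4, c_k = 0 for k >= 1.
Equations for k = 0 and k = 1 (AR order 1):
  gamma(0) = phi_1 gamma(1) + c_0
  gamma(1) = phi_1 gamma(0) + c_1
Substituting the second into the first: gamma(0) (1 - phi_1^2) = c_0 + phi_1 c_1, so
  gamma(0) = c_0 / (1 - phi_1^2) = 4 / (1 - (0.353)^2) = 4 / 0.875391 = 4.569387.
  gamma(1) = phi_1 gamma(0) = (0.353)(4.569387) = 1.612994.
Therefore gamma(1) = 1.6130 (to 4 decimal places).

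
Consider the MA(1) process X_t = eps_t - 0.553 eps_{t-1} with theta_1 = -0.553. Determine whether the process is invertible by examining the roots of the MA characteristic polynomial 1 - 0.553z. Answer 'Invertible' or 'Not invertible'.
\text{Invertible}

The MA(q) characteristic polynomial is P(z) = 1 - 0.553z.
Invertibility requires all roots to lie outside the unit circle, i.e. |z| > 1 for every root.
This is linear in z: 1 + (-0.553) z = 0  =>  z = -1/(-0.553) = 1.808318,  |z| = 1.808318.
Moduli of all roots: 1.8083.
All moduli strictly greater than 1? Yes.
Verdict: Invertible.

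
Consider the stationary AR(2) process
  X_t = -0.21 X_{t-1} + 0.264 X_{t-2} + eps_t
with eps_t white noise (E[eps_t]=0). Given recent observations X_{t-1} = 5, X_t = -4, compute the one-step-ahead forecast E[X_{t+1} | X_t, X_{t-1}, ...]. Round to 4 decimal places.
E[X_{t+1} \mid \mathcal F_t] = 2.1600

For an AR(p) model X_t = c + sum_i phi_i X_{t-i} + eps_t, the
one-step-ahead conditional mean is
  E[X_{t+1} | X_t, ...] = c + sum_i phi_i X_{t+1-i}.
Substitute known values:
  E[X_{t+1} | ...] = (-0.21) * (-4) + (0.264) * (5)
                   = 2.1600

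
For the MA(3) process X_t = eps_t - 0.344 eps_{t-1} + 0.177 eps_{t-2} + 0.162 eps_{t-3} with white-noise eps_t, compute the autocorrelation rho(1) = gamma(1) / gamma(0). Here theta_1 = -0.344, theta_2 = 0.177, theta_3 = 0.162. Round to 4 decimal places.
\rho(1) = -0.3199

For an MA(q) process with theta_0 = 1, the autocovariance is
  gamma(k) = sigma^2 * sum_{i=0..q-k} theta_i * theta_{i+k},
and rho(k) = gamma(k) / gamma(0). Sigma^2 cancels.
  numerator   = (1)*(-0.344) + (-0.344)*(0.177) + (0.177)*(0.162) = -0.376214.
  denominator = (1)^2 + (-0.344)^2 + (0.177)^2 + (0.162)^2 = 1.175909.
  rho(1) = -0.376214 / 1.175909 = -0.3199.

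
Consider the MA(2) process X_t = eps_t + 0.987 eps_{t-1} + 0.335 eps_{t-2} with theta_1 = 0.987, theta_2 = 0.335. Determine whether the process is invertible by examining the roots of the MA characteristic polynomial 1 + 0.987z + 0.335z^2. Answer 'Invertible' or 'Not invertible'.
\text{Invertible}

The MA(q) characteristic polynomial is P(z) = 1 + 0.987z + 0.335z^2.
Invertibility requires all roots to lie outside the unit circle, i.e. |z| > 1 for every root.
Set 1 + (0.987) z + (0.335) z^2 = 0, i.e. a z^2 + b z + c = 0 with a = 0.335, b = 0.987, c = 1.
Discriminant D = b^2 - 4ac = (0.987)^2 - 4*(0.335)*1 = 0.974169 - (1.34) = -0.365831.
D < 0, so the roots are the complex-conjugate pair z = (-b +/- i sqrt(-D)) / (2a) = -1.4731 +/- 0.9027i.
For a conjugate pair |z|^2 = z * conj(z) = (product of roots) = c/a = 1/(0.335) = 2.985075, so |z| = sqrt(2.985075) = 1.7277 for both roots.
Moduli of all roots: 1.7277, 1.7277.
All moduli strictly greater than 1? Yes.
Verdict: Invertible.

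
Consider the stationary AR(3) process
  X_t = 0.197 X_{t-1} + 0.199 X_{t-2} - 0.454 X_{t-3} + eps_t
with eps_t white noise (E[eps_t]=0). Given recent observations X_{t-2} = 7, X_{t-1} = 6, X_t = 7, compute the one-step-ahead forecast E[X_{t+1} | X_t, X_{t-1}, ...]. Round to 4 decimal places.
E[X_{t+1} \mid \mathcal F_t] = -0.6050

For an AR(p) model X_t = c + sum_i phi_i X_{t-i} + eps_t, the
one-step-ahead conditional mean is
  E[X_{t+1} | X_t, ...] = c + sum_i phi_i X_{t+1-i}.
Substitute known values:
  E[X_{t+1} | ...] = (0.197) * (7) + (0.199) * (6) + (-0.454) * (7)
                   = -0.6050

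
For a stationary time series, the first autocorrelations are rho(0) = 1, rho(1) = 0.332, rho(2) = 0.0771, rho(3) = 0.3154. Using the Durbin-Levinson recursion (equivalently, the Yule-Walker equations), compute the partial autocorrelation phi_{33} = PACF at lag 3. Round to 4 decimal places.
\phi_{33} = 0.3390

The PACF at lag k is phi_{kk}, the last component of the solution
to the Yule-Walker system G_k phi = r_k where
  (G_k)_{ij} = rho(|i - j|), (r_k)_i = rho(i), i,j = 1..k.
Equivalently, Durbin-Levinson gives phi_{kk} iteratively:
  phi_{11} = rho(1)
  phi_{kk} = [rho(k) - sum_{j=1..k-1} phi_{k-1,j} rho(k-j)]
            / [1 - sum_{j=1..k-1} phi_{k-1,j} rho(j)],
  phi_{k,j} = phi_{k-1,j} - phi_{kk} phi_{k-1,k-j},  j = 1..k-1.
Step k = 1:
  phi_11 = rho(1) = 0.332.
Step k = 2:
  phi_22 = [rho(2) - phi_11 rho(1)] / [1 - phi_11 rho(1)] = [0.0771 - (0.332)(0.332)] / [1 - (0.332)(0.332)]
         = -0.033124 / 0.889776 = -0.037227.
  Update: phi_21 = phi_11 - phi_22 phi_11 = 0.332 - (-0.037227)(0.332) = 0.344359.
Step k = 3:
  phi_33 = [rho(3) - phi_21 rho(2) - phi_22 rho(1)] / [1 - phi_21 rho(1) - phi_22 rho(2)]
    numerator   = 0.3154 - (0.344359)(0.0771) - (-0.037227)(0.332) = 0.30120936
    denominator = 1 - (0.344359)(0.332) - (-0.037227)(0.0771) = 0.88854288
  phi_33 = 0.30120936 / 0.88854288 = 0.339.
Therefore phi_{33} = 0.3390.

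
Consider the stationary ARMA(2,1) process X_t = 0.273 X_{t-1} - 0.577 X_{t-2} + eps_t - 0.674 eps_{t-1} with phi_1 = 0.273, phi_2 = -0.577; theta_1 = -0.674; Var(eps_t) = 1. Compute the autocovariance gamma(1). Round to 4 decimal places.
\gamma(1) = -0.1008

Multiply the model equation by X_{t-k} and take expectations. With theta_0 = psi_0 = 1 and psi_j the MA(infinity) weights, this gives
  gamma(k) - sum_i phi_i gamma(k-i) = c_k,
  c_k = sigma^2 * sum_{j=k..q} theta_j psi_{j-k}   (c_k = 0 for k > q),
using gamma(-m) = gamma(m).
psi-weights needed (psi_j = theta_j + sum_i phi_i psi_{j-i}):
  psi_1 = theta_1 + phi_1 = -0.674 + (0.273) = -0.401
Right-hand sides:
  c_0 = sigma^2 (1 + theta_1 psi_1) = 1 * (1 + (-0.674)(-0.401)) = 1 * 1.270274 = 1.270274
  c_1 = sigma^2 theta_1 = 1 * (-0.674) = -0.674
  c_2 = 0
Equations for k = 0, 1, 2 (AR order 2, c_2 = 0):
  (E0) gamma(0) = phi_1 gamma(1) + phi_2 gamma(2) + c_0
  (E1) gamma(1) = phi_1 gamma(0) + phi_2 gamma(1) + c_1
  (E2) gamma(2) = phi_1 gamma(1) + phi_2 gamma(0)
From (E1): gamma(1) = A gamma(0) + B with
  A = phi_1 / (1 - phi_2) = 0.273 / 1.577 = 0.173114,   B = c_1 / (1 - phi_2) = -0.674 / 1.577 = -0.427394.
Insert (E2) into (E0): gamma(0) (1 - phi_2^2) = phi_1 (1 + phi_2) gamma(1) + c_0.
  phi_1 (1 + phi_2) = (0.273)(0.423) = 0.115479,   1 - phi_2^2 = 0.667071.
Replace gamma(1) by A gamma(0) + B and collect gamma(0):
  gamma(0) [0.667071 - (0.115479)(0.173114)] = (0.115479)(-0.427394) + 1.270274
  gamma(0) * 0.64708 = 1.220919
  gamma(0) = 1.220919 / 0.64708 = 1.886813.
  gamma(1) = A gamma(0) + B = (0.173114)(1.886813) + (-0.427394) = -0.100761.
Therefore gamma(1) = -0.1008 (to 4 decimal places).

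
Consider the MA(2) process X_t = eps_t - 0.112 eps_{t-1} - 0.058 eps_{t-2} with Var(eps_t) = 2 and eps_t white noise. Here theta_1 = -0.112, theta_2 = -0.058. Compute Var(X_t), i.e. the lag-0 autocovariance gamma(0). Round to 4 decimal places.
\gamma(0) = 2.0318

For an MA(q) process X_t = eps_t + sum_i theta_i eps_{t-i} with
Var(eps_t) = sigma^2, the variance is
  gamma(0) = sigma^2 * (1 + sum_i theta_i^2).
  sum_i theta_i^2 = (-0.112)^2 + (-0.058)^2 = 0.012544 + 0.003364 = 0.015908.
  gamma(0) = 2 * (1 + 0.015908) = 2 * 1.015908 = 2.031816, which rounds to 2.0318.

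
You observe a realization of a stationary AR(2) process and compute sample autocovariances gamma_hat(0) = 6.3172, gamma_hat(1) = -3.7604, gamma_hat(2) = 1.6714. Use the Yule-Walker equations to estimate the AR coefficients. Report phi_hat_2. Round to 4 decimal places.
\hat\phi_{2} = -0.1390

The Yule-Walker equations for an AR(p) process read, in matrix form,
  Gamma_p phi = r_p,   with   (Gamma_p)_{ij} = gamma(|i - j|),
                       (r_p)_i = gamma(i),   i,j = 1..p.
Substitute the sample gammas (Toeplitz matrix and right-hand side of size 2):
  Gamma_p = [[6.3172, -3.7604], [-3.7604, 6.3172]]
  r_p     = [-3.7604, 1.6714]
Written out:
  6.3172 phi_1 - 3.7604 phi_2 = -3.7604
  -3.7604 phi_1 + 6.3172 phi_2 = 1.6714
Solve by Cramer's rule:
  det = gamma(0)^2 - gamma(1)^2 = (6.3172)^2 - (-3.7604)^2 = 39.90701584 - 14.14060816 = 25.76640768
  phi_hat_1 = [gamma(1) gamma(0) - gamma(1) gamma(2)] / det = [(-3.7604)(6.3172) - (-3.7604)(1.6714)] / 25.76640768 = -17.47006632 / 25.76640768 = -0.678
  phi_hat_2 = [gamma(0) gamma(2) - gamma(1)^2] / det = [(6.3172)(1.6714) - (-3.7604)^2] / 25.76640768 = -3.58204008 / 25.76640768 = -0.139
So phi_hat = [-0.6780, -0.1390].
Therefore phi_hat_2 = -0.1390.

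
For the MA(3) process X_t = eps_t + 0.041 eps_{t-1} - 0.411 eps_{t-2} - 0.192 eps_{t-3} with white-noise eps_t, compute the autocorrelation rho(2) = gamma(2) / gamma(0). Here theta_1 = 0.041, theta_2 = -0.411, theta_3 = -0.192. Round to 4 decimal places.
\rho(2) = -0.3469

For an MA(q) process with theta_0 = 1, the autocovariance is
  gamma(k) = sigma^2 * sum_{i=0..q-k} theta_i * theta_{i+k},
and rho(k) = gamma(k) / gamma(0). Sigma^2 cancels.
  numerator   = (1)*(-0.411) + (0.041)*(-0.192) = -0.418872.
  denominator = (1)^2 + (0.041)^2 + (-0.411)^2 + (-0.192)^2 = 1.207466.
  rho(2) = -0.418872 / 1.207466 = -0.3469.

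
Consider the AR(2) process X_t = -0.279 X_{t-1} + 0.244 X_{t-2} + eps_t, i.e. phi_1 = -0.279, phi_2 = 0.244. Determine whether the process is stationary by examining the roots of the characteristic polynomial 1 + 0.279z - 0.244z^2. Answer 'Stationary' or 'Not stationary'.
\text{Stationary}

The AR(p) characteristic polynomial is P(z) = 1 + 0.279z - 0.244z^2.
Stationarity requires all roots to lie outside the unit circle, i.e. |z| > 1 for every root.
Set 1 + (0.279) z + (-0.244) z^2 = 0, i.e. a z^2 + b z + c = 0 with a = -0.244, b = 0.279, c = 1.
Discriminant D = b^2 - 4ac = (0.279)^2 - 4*(-0.244)*1 = 0.077841 - (-0.976) = 1.053841.
D >= 0, so the roots are real: z = (-b +/- sqrt(D)) / (2a) = (-0.279 +/- 1.026568) / (-0.488).
  z_1 = (-0.279 + 1.026568) / (-0.488) = -1.5319,   |z_1| = 1.5319.
  z_2 = (-0.279 - 1.026568) / (-0.488) = 2.6753,   |z_2| = 2.6753.
Moduli of all roots: 1.5319, 2.6753.
All moduli strictly greater than 1? Yes.
Verdict: Stationary.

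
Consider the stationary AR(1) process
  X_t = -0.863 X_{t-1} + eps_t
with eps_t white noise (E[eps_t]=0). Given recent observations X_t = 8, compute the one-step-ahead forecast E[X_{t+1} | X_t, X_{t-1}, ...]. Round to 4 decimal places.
E[X_{t+1} \mid \mathcal F_t] = -6.9040

For an AR(p) model X_t = c + sum_i phi_i X_{t-i} + eps_t, the
one-step-ahead conditional mean is
  E[X_{t+1} | X_t, ...] = c + sum_i phi_i X_{t+1-i}.
Substitute known values:
  E[X_{t+1} | ...] = (-0.863) * (8)
                   = -6.9040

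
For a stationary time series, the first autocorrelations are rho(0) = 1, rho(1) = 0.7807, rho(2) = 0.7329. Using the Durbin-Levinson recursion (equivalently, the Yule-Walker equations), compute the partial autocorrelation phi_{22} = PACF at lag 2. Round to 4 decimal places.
\phi_{22} = 0.3160

The PACF at lag k is phi_{kk}, the last component of the solution
to the Yule-Walker system G_k phi = r_k where
  (G_k)_{ij} = rho(|i - j|), (r_k)_i = rho(i), i,j = 1..k.
Equivalently, Durbin-Levinson gives phi_{kk} iteratively:
  phi_{11} = rho(1)
  phi_{kk} = [rho(k) - sum_{j=1..k-1} phi_{k-1,j} rho(k-j)]
            / [1 - sum_{j=1..k-1} phi_{k-1,j} rho(j)],
  phi_{k,j} = phi_{k-1,j} - phi_{kk} phi_{k-1,k-j},  j = 1..k-1.
Step k = 1:
  phi_11 = rho(1) = 0.7807.
Step k = 2:
  phi_22 = [rho(2) - phi_11 rho(1)] / [1 - phi_11 rho(1)] = [0.7329 - (0.7807)(0.7807)] / [1 - (0.7807)(0.7807)]
         = 0.12340751 / 0.39050751 = 0.316.
Therefore phi_{22} = 0.3160.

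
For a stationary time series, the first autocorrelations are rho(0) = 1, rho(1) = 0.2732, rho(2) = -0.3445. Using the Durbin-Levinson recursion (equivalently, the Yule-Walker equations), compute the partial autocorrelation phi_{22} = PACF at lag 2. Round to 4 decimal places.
\phi_{22} = -0.4529

The PACF at lag k is phi_{kk}, the last component of the solution
to the Yule-Walker system G_k phi = r_k where
  (G_k)_{ij} = rho(|i - j|), (r_k)_i = rho(i), i,j = 1..k.
Equivalently, Durbin-Levinson gives phi_{kk} iteratively:
  phi_{11} = rho(1)
  phi_{kk} = [rho(k) - sum_{j=1..k-1} phi_{k-1,j} rho(k-j)]
            / [1 - sum_{j=1..k-1} phi_{k-1,j} rho(j)],
  phi_{k,j} = phi_{k-1,j} - phi_{kk} phi_{k-1,k-j},  j = 1..k-1.
Step k = 1:
  phi_11 = rho(1) = 0.2732.
Step k = 2:
  phi_22 = [rho(2) - phi_11 rho(1)] / [1 - phi_11 rho(1)] = [-0.3445 - (0.2732)(0.2732)] / [1 - (0.2732)(0.2732)]
         = -0.41913824 / 0.92536176 = -0.4529.
Therefore phi_{22} = -0.4529.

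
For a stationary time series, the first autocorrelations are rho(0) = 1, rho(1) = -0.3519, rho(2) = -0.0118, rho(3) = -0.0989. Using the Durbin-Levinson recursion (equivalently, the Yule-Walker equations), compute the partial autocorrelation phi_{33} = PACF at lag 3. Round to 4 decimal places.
\phi_{33} = -0.1850

The PACF at lag k is phi_{kk}, the last component of the solution
to the Yule-Walker system G_k phi = r_k where
  (G_k)_{ij} = rho(|i - j|), (r_k)_i = rho(i), i,j = 1..k.
Equivalently, Durbin-Levinson gives phi_{kk} iteratively:
  phi_{11} = rho(1)
  phi_{kk} = [rho(k) - sum_{j=1..k-1} phi_{k-1,j} rho(k-j)]
            / [1 - sum_{j=1..k-1} phi_{k-1,j} rho(j)],
  phi_{k,j} = phi_{k-1,j} - phi_{kk} phi_{k-1,k-j},  j = 1..k-1.
Step k = 1:
  phi_11 = rho(1) = -0.3519.
Step k = 2:
  phi_22 = [rho(2) - phi_11 rho(1)] / [1 - phi_11 rho(1)] = [-0.0118 - (-0.3519)(-0.3519)] / [1 - (-0.3519)(-0.3519)]
         = -0.13563361 / 0.87616639 = -0.154803.
  Update: phi_21 = phi_11 - phi_22 phi_11 = -0.3519 - (-0.154803)(-0.3519) = -0.406375.
Step k = 3:
  phi_33 = [rho(3) - phi_21 rho(2) - phi_22 rho(1)] / [1 - phi_21 rho(1) - phi_22 rho(2)]
    numerator   = -0.0989 - (-0.406375)(-0.0118) - (-0.154803)(-0.3519) = -0.15817058
    denominator = 1 - (-0.406375)(-0.3519) - (-0.154803)(-0.0118) = 0.85516983
  phi_33 = -0.15817058 / 0.85516983 = -0.185.
Therefore phi_{33} = -0.1850.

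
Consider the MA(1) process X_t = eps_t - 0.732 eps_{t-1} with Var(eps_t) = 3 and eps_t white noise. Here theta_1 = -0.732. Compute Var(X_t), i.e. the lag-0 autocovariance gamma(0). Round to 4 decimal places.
\gamma(0) = 4.6075

For an MA(q) process X_t = eps_t + sum_i theta_i eps_{t-i} with
Var(eps_t) = sigma^2, the variance is
  gamma(0) = sigma^2 * (1 + sum_i theta_i^2).
  sum_i theta_i^2 = (-0.732)^2 = 0.535824.
  gamma(0) = 3 * (1 + 0.535824) = 3 * 1.535824 = 4.607472, which rounds to 4.6075.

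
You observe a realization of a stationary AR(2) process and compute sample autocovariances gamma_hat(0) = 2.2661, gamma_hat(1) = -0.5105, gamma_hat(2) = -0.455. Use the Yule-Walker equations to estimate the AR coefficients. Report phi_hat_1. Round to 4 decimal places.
\hat\phi_{1} = -0.2850

The Yule-Walker equations for an AR(p) process read, in matrix form,
  Gamma_p phi = r_p,   with   (Gamma_p)_{ij} = gamma(|i - j|),
                       (r_p)_i = gamma(i),   i,j = 1..p.
Substitute the sample gammas (Toeplitz matrix and right-hand side of size 2):
  Gamma_p = [[2.2661, -0.5105], [-0.5105, 2.2661]]
  r_p     = [-0.5105, -0.455]
Written out:
  2.2661 phi_1 - 0.5105 phi_2 = -0.5105
  -0.5105 phi_1 + 2.2661 phi_2 = -0.455
Solve by Cramer's rule:
  det = gamma(0)^2 - gamma(1)^2 = (2.2661)^2 - (-0.5105)^2 = 5.13520921 - 0.26061025 = 4.87459896
  phi_hat_1 = [gamma(1) gamma(0) - gamma(1) gamma(2)] / det = [(-0.5105)(2.2661) - (-0.5105)(-0.455)] / 4.87459896 = -1.38912155 / 4.87459896 = -0.285
  phi_hat_2 = [gamma(0) gamma(2) - gamma(1)^2] / det = [(2.2661)(-0.455) - (-0.5105)^2] / 4.87459896 = -1.29168575 / 4.87459896 = -0.265
So phi_hat = [-0.2850, -0.2650].
Therefore phi_hat_1 = -0.2850.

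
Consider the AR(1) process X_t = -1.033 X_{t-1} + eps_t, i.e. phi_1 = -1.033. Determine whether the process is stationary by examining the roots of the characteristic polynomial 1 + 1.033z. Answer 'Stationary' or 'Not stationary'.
\text{Not stationary}

The AR(p) characteristic polynomial is P(z) = 1 + 1.033z.
Stationarity requires all roots to lie outside the unit circle, i.e. |z| > 1 for every root.
This is linear in z: 1 + (1.033) z = 0  =>  z = -1/(1.033) = -0.968054,  |z| = 0.968054.
Moduli of all roots: 0.9681.
All moduli strictly greater than 1? No.
Verdict: Not stationary.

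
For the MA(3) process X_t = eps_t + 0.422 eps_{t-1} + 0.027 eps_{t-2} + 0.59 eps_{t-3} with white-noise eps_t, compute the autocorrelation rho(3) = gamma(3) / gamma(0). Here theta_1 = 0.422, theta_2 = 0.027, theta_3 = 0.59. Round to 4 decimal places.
\rho(3) = 0.3864

For an MA(q) process with theta_0 = 1, the autocovariance is
  gamma(k) = sigma^2 * sum_{i=0..q-k} theta_i * theta_{i+k},
and rho(k) = gamma(k) / gamma(0). Sigma^2 cancels.
  numerator   = (1)*(0.59) = 0.59.
  denominator = (1)^2 + (0.422)^2 + (0.027)^2 + (0.59)^2 = 1.526913.
  rho(3) = 0.59 / 1.526913 = 0.3864.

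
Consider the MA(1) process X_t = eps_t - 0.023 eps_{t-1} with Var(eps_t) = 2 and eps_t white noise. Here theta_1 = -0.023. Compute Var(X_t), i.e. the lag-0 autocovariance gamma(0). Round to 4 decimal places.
\gamma(0) = 2.0011

For an MA(q) process X_t = eps_t + sum_i theta_i eps_{t-i} with
Var(eps_t) = sigma^2, the variance is
  gamma(0) = sigma^2 * (1 + sum_i theta_i^2).
  sum_i theta_i^2 = (-0.023)^2 = 0.000529.
  gamma(0) = 2 * (1 + 0.000529) = 2 * 1.000529 = 2.001058, which rounds to 2.0011.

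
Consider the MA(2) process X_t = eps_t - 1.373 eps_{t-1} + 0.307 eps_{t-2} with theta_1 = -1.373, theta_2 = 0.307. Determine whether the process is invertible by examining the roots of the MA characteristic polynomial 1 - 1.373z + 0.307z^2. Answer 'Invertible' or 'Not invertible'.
\text{Not invertible}

The MA(q) characteristic polynomial is P(z) = 1 - 1.373z + 0.307z^2.
Invertibility requires all roots to lie outside the unit circle, i.e. |z| > 1 for every root.
Set 1 + (-1.373) z + (0.307) z^2 = 0, i.e. a z^2 + b z + c = 0 with a = 0.307, b = -1.373, c = 1.
Discriminant D = b^2 - 4ac = (-1.373)^2 - 4*(0.307)*1 = 1.885129 - (1.228) = 0.657129.
D >= 0, so the roots are real: z = (-b +/- sqrt(D)) / (2a) = (1.373 +/- 0.810635) / (0.614).
  z_1 = (1.373 + 0.810635) / (0.614) = 3.5564,   |z_1| = 3.5564.
  z_2 = (1.373 - 0.810635) / (0.614) = 0.9159,   |z_2| = 0.9159.
Moduli of all roots: 3.5564, 0.9159.
All moduli strictly greater than 1? No.
Verdict: Not invertible.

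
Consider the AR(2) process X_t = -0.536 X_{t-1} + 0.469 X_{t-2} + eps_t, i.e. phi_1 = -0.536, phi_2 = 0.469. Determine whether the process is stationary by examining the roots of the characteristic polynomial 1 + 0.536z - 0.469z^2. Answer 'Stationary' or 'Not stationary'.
\text{Not stationary}

The AR(p) characteristic polynomial is P(z) = 1 + 0.536z - 0.469z^2.
Stationarity requires all roots to lie outside the unit circle, i.e. |z| > 1 for every root.
Set 1 + (0.536) z + (-0.469) z^2 = 0, i.e. a z^2 + b z + c = 0 with a = -0.469, b = 0.536, c = 1.
Discriminant D = b^2 - 4ac = (0.536)^2 - 4*(-0.469)*1 = 0.287296 - (-1.876) = 2.163296.
D >= 0, so the roots are real: z = (-b +/- sqrt(D)) / (2a) = (-0.536 +/- 1.470815) / (-0.938).
  z_1 = (-0.536 + 1.470815) / (-0.938) = -0.9966,   |z_1| = 0.9966.
  z_2 = (-0.536 - 1.470815) / (-0.938) = 2.1395,   |z_2| = 2.1395.
Moduli of all roots: 0.9966, 2.1395.
All moduli strictly greater than 1? No.
Verdict: Not stationary.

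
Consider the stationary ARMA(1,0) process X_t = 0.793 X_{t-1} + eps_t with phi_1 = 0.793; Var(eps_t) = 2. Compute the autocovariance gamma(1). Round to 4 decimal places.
\gamma(1) = 4.2732

Multiply the model equation by X_{t-k} and take expectations. With theta_0 = psi_0 = 1 and psi_j the MA(infinity) weights, this gives
  gamma(k) - sum_i phi_i gamma(k-i) = c_k,
  c_k = sigma^2 * sum_{j=k..q} theta_j psi_{j-k}   (c_k = 0 for k > q),
using gamma(-m) = gamma(m).
Pure AR (q = 0): c_0 = sigma^2 = 2, c_k = 0 for k >= 1.
Equations for k = 0 and k = 1 (AR order 1):
  gamma(0) = phi_1 gamma(1) + c_0
  gamma(1) = phi_1 gamma(0) + c_1
Substituting the second into the first: gamma(0) (1 - phi_1^2) = c_0 + phi_1 c_1, so
  gamma(0) = c_0 / (1 - phi_1^2) = 2 / (1 - (0.793)^2) = 2 / 0.371151 = 5.388642.
  gamma(1) = phi_1 gamma(0) = (0.793)(5.388642) = 4.273193.
Therefore gamma(1) = 4.2732 (to 4 decimal places).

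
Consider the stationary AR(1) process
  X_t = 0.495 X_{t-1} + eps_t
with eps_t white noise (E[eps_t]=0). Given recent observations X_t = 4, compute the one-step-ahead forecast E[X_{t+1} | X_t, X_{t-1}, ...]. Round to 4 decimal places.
E[X_{t+1} \mid \mathcal F_t] = 1.9800

For an AR(p) model X_t = c + sum_i phi_i X_{t-i} + eps_t, the
one-step-ahead conditional mean is
  E[X_{t+1} | X_t, ...] = c + sum_i phi_i X_{t+1-i}.
Substitute known values:
  E[X_{t+1} | ...] = (0.495) * (4)
                   = 1.9800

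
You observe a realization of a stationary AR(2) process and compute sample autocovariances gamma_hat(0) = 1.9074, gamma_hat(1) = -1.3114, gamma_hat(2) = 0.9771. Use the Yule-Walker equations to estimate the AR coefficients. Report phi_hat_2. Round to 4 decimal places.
\hat\phi_{2} = 0.0750

The Yule-Walker equations for an AR(p) process read, in matrix form,
  Gamma_p phi = r_p,   with   (Gamma_p)_{ij} = gamma(|i - j|),
                       (r_p)_i = gamma(i),   i,j = 1..p.
Substitute the sample gammas (Toeplitz matrix and right-hand side of size 2):
  Gamma_p = [[1.9074, -1.3114], [-1.3114, 1.9074]]
  r_p     = [-1.3114, 0.9771]
Written out:
  1.9074 phi_1 - 1.3114 phi_2 = -1.3114
  -1.3114 phi_1 + 1.9074 phi_2 = 0.9771
Solve by Cramer's rule:
  det = gamma(0)^2 - gamma(1)^2 = (1.9074)^2 - (-1.3114)^2 = 3.63817476 - 1.71976996 = 1.9184048
  phi_hat_1 = [gamma(1) gamma(0) - gamma(1) gamma(2)] / det = [(-1.3114)(1.9074) - (-1.3114)(0.9771)] / 1.9184048 = -1.21999542 / 1.9184048 = -0.6359
  phi_hat_2 = [gamma(0) gamma(2) - gamma(1)^2] / det = [(1.9074)(0.9771) - (-1.3114)^2] / 1.9184048 = 0.14395058 / 1.9184048 = 0.075
So phi_hat = [-0.6359, 0.0750].
Therefore phi_hat_2 = 0.0750.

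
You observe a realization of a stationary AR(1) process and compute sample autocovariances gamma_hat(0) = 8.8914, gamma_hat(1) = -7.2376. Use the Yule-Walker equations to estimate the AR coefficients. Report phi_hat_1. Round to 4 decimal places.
\hat\phi_{1} = -0.8140

The Yule-Walker equations for an AR(p) process read, in matrix form,
  Gamma_p phi = r_p,   with   (Gamma_p)_{ij} = gamma(|i - j|),
                       (r_p)_i = gamma(i),   i,j = 1..p.
Substitute the sample gammas (Toeplitz matrix and right-hand side of size 1):
  Gamma_p = [[8.8914]]
  r_p     = [-7.2376]
With p = 1 this is the single equation gamma(0) phi_1 = gamma(1):
  phi_hat_1 = gamma(1) / gamma(0) = -7.2376 / 8.8914 = -0.8140.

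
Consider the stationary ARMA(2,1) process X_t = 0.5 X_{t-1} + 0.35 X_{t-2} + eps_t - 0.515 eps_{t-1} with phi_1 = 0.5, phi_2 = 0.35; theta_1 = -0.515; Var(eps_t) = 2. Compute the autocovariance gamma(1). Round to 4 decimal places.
\gamma(1) = 0.4462

Multiply the model equation by X_{t-k} and take expectations. With theta_0 = psi_0 = 1 and psi_j the MA(infinity) weights, this gives
  gamma(k) - sum_i phi_i gamma(k-i) = c_k,
  c_k = sigma^2 * sum_{j=k..q} theta_j psi_{j-k}   (c_k = 0 for k > q),
using gamma(-m) = gamma(m).
psi-weights needed (psi_j = theta_j + sum_i phi_i psi_{j-i}):
  psi_1 = theta_1 + phi_1 = -0.515 + (0.5) = -0.015
Right-hand sides:
  c_0 = sigma^2 (1 + theta_1 psi_1) = 2 * (1 + (-0.515)(-0.015)) = 2 * 1.007725 = 2.01545
  c_1 = sigma^2 theta_1 = 2 * (-0.515) = -1.03
  c_2 = 0
Equations for k = 0, 1, 2 (AR order 2, c_2 = 0):
  (E0) gamma(0) = phi_1 gamma(1) + phi_2 gamma(2) + c_0
  (E1) gamma(1) = phi_1 gamma(0) + phi_2 gamma(1) + c_1
  (E2) gamma(2) = phi_1 gamma(1) + phi_2 gamma(0)
From (E1): gamma(1) = A gamma(0) + B with
  A = phi_1 / (1 - phi_2) = 0.5 / 0.65 = 0.769231,   B = c_1 / (1 - phi_2) = -1.03 / 0.65 = -1.584615.
Insert (E2) into (E0): gamma(0) (1 - phi_2^2) = phi_1 (1 + phi_2) gamma(1) + c_0.
  phi_1 (1 + phi_2) = (0.5)(1.35) = 0.675,   1 - phi_2^2 = 0.8775.
Replace gamma(1) by A gamma(0) + B and collect gamma(0):
  gamma(0) [0.8775 - (0.675)(0.769231)] = (0.675)(-1.584615) + 2.01545
  gamma(0) * 0.358269 = 0.945835
  gamma(0) = 0.945835 / 0.358269 = 2.640011.
  gamma(1) = A gamma(0) + B = (0.769231)(2.640011) + (-1.584615) = 0.446162.
Therefore gamma(1) = 0.4462 (to 4 decimal places).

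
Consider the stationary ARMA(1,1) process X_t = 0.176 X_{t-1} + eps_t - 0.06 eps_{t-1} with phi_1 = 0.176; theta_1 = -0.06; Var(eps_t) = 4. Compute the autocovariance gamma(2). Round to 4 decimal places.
\gamma(2) = 0.0834

Multiply the model equation by X_{t-k} and take expectations. With theta_0 = psi_0 = 1 and psi_j the MA(infinity) weights, this gives
  gamma(k) - sum_i phi_i gamma(k-i) = c_k,
  c_k = sigma^2 * sum_{j=k..q} theta_j psi_{j-k}   (c_k = 0 for k > q),
using gamma(-m) = gamma(m).
psi-weights needed (psi_j = theta_j + sum_i phi_i psi_{j-i}):
  psi_1 = theta_1 + phi_1 = -0.06 + (0.176) = 0.116
Right-hand sides:
  c_0 = sigma^2 (1 + theta_1 psi_1) = 4 * (1 + (-0.06)(0.116)) = 4 * 0.99304 = 3.97216
  c_1 = sigma^2 theta_1 = 4 * (-0.06) = -0.24
  c_2 = 0
Equations for k = 0 and k = 1 (AR order 1):
  gamma(0) = phi_1 gamma(1) + c_0
  gamma(1) = phi_1 gamma(0) + c_1
Substituting the second into the first: gamma(0) (1 - phi_1^2) = c_0 + phi_1 c_1, so
  gamma(0) = (c_0 + phi_1 c_1) / (1 - phi_1^2) = (3.97216 + (0.176)(-0.24)) / (1 - (0.176)^2) = 3.92992 / 0.969024 = 4.055545.
  gamma(1) = phi_1 gamma(0) + c_1 = (0.176)(4.055545) + (-0.24) = 0.473776.
For k = 2 (> q): gamma(2) = phi_1 gamma(1) = (0.176)(0.473776) = 0.083385.
Therefore gamma(2) = 0.0834 (to 4 decimal places).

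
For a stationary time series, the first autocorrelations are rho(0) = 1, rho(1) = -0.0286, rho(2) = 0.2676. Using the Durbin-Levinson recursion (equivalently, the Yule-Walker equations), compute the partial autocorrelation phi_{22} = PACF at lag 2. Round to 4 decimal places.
\phi_{22} = 0.2670

The PACF at lag k is phi_{kk}, the last component of the solution
to the Yule-Walker system G_k phi = r_k where
  (G_k)_{ij} = rho(|i - j|), (r_k)_i = rho(i), i,j = 1..k.
Equivalently, Durbin-Levinson gives phi_{kk} iteratively:
  phi_{11} = rho(1)
  phi_{kk} = [rho(k) - sum_{j=1..k-1} phi_{k-1,j} rho(k-j)]
            / [1 - sum_{j=1..k-1} phi_{k-1,j} rho(j)],
  phi_{k,j} = phi_{k-1,j} - phi_{kk} phi_{k-1,k-j},  j = 1..k-1.
Step k = 1:
  phi_11 = rho(1) = -0.0286.
Step k = 2:
  phi_22 = [rho(2) - phi_11 rho(1)] / [1 - phi_11 rho(1)] = [0.2676 - (-0.0286)(-0.0286)] / [1 - (-0.0286)(-0.0286)]
         = 0.26678204 / 0.99918204 = 0.267.
Therefore phi_{22} = 0.2670.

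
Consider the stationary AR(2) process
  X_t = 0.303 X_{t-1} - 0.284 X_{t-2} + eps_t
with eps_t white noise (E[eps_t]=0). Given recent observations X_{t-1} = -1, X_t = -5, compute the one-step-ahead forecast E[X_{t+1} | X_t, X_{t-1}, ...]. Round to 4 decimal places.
E[X_{t+1} \mid \mathcal F_t] = -1.2310

For an AR(p) model X_t = c + sum_i phi_i X_{t-i} + eps_t, the
one-step-ahead conditional mean is
  E[X_{t+1} | X_t, ...] = c + sum_i phi_i X_{t+1-i}.
Substitute known values:
  E[X_{t+1} | ...] = (0.303) * (-5) + (-0.284) * (-1)
                   = -1.2310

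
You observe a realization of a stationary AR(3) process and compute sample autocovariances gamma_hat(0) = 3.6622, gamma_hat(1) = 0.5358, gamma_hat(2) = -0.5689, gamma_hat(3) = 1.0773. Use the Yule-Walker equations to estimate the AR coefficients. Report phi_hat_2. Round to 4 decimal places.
\hat\phi_{2} = -0.2440

The Yule-Walker equations for an AR(p) process read, in matrix form,
  Gamma_p phi = r_p,   with   (Gamma_p)_{ij} = gamma(|i - j|),
                       (r_p)_i = gamma(i),   i,j = 1..p.
Substitute the sample gammas (Toeplitz matrix and right-hand side of size 3):
  Gamma_p = [[3.6622, 0.5358, -0.5689], [0.5358, 3.6622, 0.5358], [-0.5689, 0.5358, 3.6622]]
  r_p     = [0.5358, -0.5689, 1.0773]
Written out (R1..R3):
  (R1) 3.6622 phi_1 + 0.5358 phi_2 - 0.5689 phi_3 = 0.5358
  (R2) 0.5358 phi_1 + 3.6622 phi_2 + 0.5358 phi_3 = -0.5689
  (R3) -0.5689 phi_1 + 0.5358 phi_2 + 3.6622 phi_3 = 1.0773
Gaussian elimination:
  R2 <- R2 - (0.5358/3.6622) R1 = R2 - (0.146305) R1:  3.58381 phi_2 + 0.619033 phi_3 = -0.64729
  R3 <- R3 - (-0.5689/3.6622) R1 = R3 - (-0.155344) R1:  0.619033 phi_2 + 3.573825 phi_3 = 1.160533
  R3 <- R3 - (0.619033/3.58381) R2 = R3 - (0.17273) R2:  3.466899 phi_3 = 1.27234
Back-substitution:
  phi_hat_3 = 1.27234 / 3.466899 = 0.366997
  phi_hat_2 = (-0.64729 - (0.619033)(0.366997)) / 3.58381 = -0.244007
  phi_hat_1 = (0.5358 - (0.5358)(-0.244007) - (-0.5689)(0.366997)) / 3.6622 = 0.239016
So phi_hat = [0.2390, -0.2440, 0.3670].
Therefore phi_hat_2 = -0.2440.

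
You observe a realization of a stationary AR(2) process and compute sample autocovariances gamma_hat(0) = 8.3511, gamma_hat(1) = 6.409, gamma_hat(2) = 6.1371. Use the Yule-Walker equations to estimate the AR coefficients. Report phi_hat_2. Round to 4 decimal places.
\hat\phi_{2} = 0.3550

The Yule-Walker equations for an AR(p) process read, in matrix form,
  Gamma_p phi = r_p,   with   (Gamma_p)_{ij} = gamma(|i - j|),
                       (r_p)_i = gamma(i),   i,j = 1..p.
Substitute the sample gammas (Toeplitz matrix and right-hand side of size 2):
  Gamma_p = [[8.3511, 6.409], [6.409, 8.3511]]
  r_p     = [6.409, 6.1371]
Written out:
  8.3511 phi_1 + 6.409 phi_2 = 6.409
  6.409 phi_1 + 8.3511 phi_2 = 6.1371
Solve by Cramer's rule:
  det = gamma(0)^2 - gamma(1)^2 = (8.3511)^2 - (6.409)^2 = 69.74087121 - 41.075281 = 28.66559021
  phi_hat_1 = [gamma(1) gamma(0) - gamma(1) gamma(2)] / det = [(6.409)(8.3511) - (6.409)(6.1371)] / 28.66559021 = 14.189526 / 28.66559021 = 0.495
  phi_hat_2 = [gamma(0) gamma(2) - gamma(1)^2] / det = [(8.3511)(6.1371) - (6.409)^2] / 28.66559021 = 10.17625481 / 28.66559021 = 0.355
So phi_hat = [0.4950, 0.3550].
Therefore phi_hat_2 = 0.3550.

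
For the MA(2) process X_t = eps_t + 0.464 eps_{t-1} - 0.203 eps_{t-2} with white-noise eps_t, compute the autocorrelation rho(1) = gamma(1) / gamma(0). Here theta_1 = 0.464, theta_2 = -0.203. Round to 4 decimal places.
\rho(1) = 0.2943

For an MA(q) process with theta_0 = 1, the autocovariance is
  gamma(k) = sigma^2 * sum_{i=0..q-k} theta_i * theta_{i+k},
and rho(k) = gamma(k) / gamma(0). Sigma^2 cancels.
  numerator   = (1)*(0.464) + (0.464)*(-0.203) = 0.369808.
  denominator = (1)^2 + (0.464)^2 + (-0.203)^2 = 1.256505.
  rho(1) = 0.369808 / 1.256505 = 0.2943.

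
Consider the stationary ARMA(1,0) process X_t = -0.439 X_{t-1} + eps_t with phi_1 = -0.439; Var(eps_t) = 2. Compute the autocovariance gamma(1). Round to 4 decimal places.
\gamma(1) = -1.0876

Multiply the model equation by X_{t-k} and take expectations. With theta_0 = psi_0 = 1 and psi_j the MA(infinity) weights, this gives
  gamma(k) - sum_i phi_i gamma(k-i) = c_k,
  c_k = sigma^2 * sum_{j=k..q} theta_j psi_{j-k}   (c_k = 0 for k > q),
using gamma(-m) = gamma(m).
Pure AR (q = 0): c_0 = sigma^2 = 2, c_k = 0 for k >= 1.
Equations for k = 0 and k = 1 (AR order 1):
  gamma(0) = phi_1 gamma(1) + c_0
  gamma(1) = phi_1 gamma(0) + c_1
Substituting the second into the first: gamma(0) (1 - phi_1^2) = c_0 + phi_1 c_1, so
  gamma(0) = c_0 / (1 - phi_1^2) = 2 / (1 - (-0.439)^2) = 2 / 0.807279 = 2.477458.
  gamma(1) = phi_1 gamma(0) = (-0.439)(2.477458) = -1.087604.
Therefore gamma(1) = -1.0876 (to 4 decimal places).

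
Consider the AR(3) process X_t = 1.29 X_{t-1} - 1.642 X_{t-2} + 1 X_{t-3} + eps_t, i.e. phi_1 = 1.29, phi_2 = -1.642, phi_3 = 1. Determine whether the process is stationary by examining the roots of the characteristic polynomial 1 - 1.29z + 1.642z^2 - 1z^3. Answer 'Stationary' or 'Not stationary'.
\text{Not stationary}

The AR(p) characteristic polynomial is P(z) = 1 - 1.29z + 1.642z^2 - 1z^3.
Stationarity requires all roots to lie outside the unit circle, i.e. |z| > 1 for every root.
Degree 3: look for a simple real root z0 first, then factor out (1 - z/z0) and solve the remaining quadratic.
Testing z0 = 1.25: P(1.25) = 1 + (-1.29)(1.25) + (1.642)(1.25)^2 + (-1)(1.25)^3
  = 1 + (-1.6125) + (2.565625) + (-1.953125) = 0.  So z_0 = 1.25 is a root, |z_0| = 1.25.
Divide out the factor (1 - 0.8 z) = (1 - z/z0) (since 1/z0 = 0.8):
  P(z) = (1 - 0.8 z)(1 + (-0.49) z + (1.25) z^2)
  [check: z-coef -0.49 - (0.8) = -1.29; z^2-coef 1.25 - (0.8)(-0.49) = 1.642; z^3-coef -(0.8)(1.25) = -1.]
Remaining roots from the quadratic factor 1 + (-0.49) z + (1.25) z^2:
  Set 1 + (-0.49) z + (1.25) z^2 = 0, i.e. a z^2 + b z + c = 0 with a = 1.25, b = -0.49, c = 1.
  Discriminant D = b^2 - 4ac = (-0.49)^2 - 4*(1.25)*1 = 0.2401 - (5) = -4.7599.
  D < 0, so the roots are the complex-conjugate pair z = (-b +/- i sqrt(-D)) / (2a) = 0.196 +/- 0.8727i.
  For a conjugate pair |z|^2 = z * conj(z) = (product of roots) = c/a = 1/(1.25) = 0.8, so |z| = sqrt(0.8) = 0.8944 for both roots.
Moduli of all roots: 1.2500, 0.8944, 0.8944.
All moduli strictly greater than 1? No.
Verdict: Not stationary.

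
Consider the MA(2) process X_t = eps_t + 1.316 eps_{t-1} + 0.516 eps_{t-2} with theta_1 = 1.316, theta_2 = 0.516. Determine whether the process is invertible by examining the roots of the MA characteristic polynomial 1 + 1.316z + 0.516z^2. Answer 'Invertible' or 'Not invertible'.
\text{Invertible}

The MA(q) characteristic polynomial is P(z) = 1 + 1.316z + 0.516z^2.
Invertibility requires all roots to lie outside the unit circle, i.e. |z| > 1 for every root.
Set 1 + (1.316) z + (0.516) z^2 = 0, i.e. a z^2 + b z + c = 0 with a = 0.516, b = 1.316, c = 1.
Discriminant D = b^2 - 4ac = (1.316)^2 - 4*(0.516)*1 = 1.731856 - (2.064) = -0.332144.
D < 0, so the roots are the complex-conjugate pair z = (-b +/- i sqrt(-D)) / (2a) = -1.2752 +/- 0.5584i.
For a conjugate pair |z|^2 = z * conj(z) = (product of roots) = c/a = 1/(0.516) = 1.937984, so |z| = sqrt(1.937984) = 1.3921 for both roots.
Moduli of all roots: 1.3921, 1.3921.
All moduli strictly greater than 1? Yes.
Verdict: Invertible.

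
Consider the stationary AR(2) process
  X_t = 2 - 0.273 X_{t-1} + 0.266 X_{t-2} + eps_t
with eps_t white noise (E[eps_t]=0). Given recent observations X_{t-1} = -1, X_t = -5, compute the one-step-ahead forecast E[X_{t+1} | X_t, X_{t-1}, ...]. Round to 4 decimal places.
E[X_{t+1} \mid \mathcal F_t] = 3.0990

For an AR(p) model X_t = c + sum_i phi_i X_{t-i} + eps_t, the
one-step-ahead conditional mean is
  E[X_{t+1} | X_t, ...] = c + sum_i phi_i X_{t+1-i}.
Substitute known values:
  E[X_{t+1} | ...] = 2 + (-0.273) * (-5) + (0.266) * (-1)
                   = 3.0990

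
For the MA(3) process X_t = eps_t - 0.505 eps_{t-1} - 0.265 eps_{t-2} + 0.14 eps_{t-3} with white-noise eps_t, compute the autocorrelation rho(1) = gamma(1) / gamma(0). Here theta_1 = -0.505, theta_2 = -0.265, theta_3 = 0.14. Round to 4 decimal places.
\rho(1) = -0.3036

For an MA(q) process with theta_0 = 1, the autocovariance is
  gamma(k) = sigma^2 * sum_{i=0..q-k} theta_i * theta_{i+k},
and rho(k) = gamma(k) / gamma(0). Sigma^2 cancels.
  numerator   = (1)*(-0.505) + (-0.505)*(-0.265) + (-0.265)*(0.14) = -0.408275.
  denominator = (1)^2 + (-0.505)^2 + (-0.265)^2 + (0.14)^2 = 1.34485.
  rho(1) = -0.408275 / 1.34485 = -0.3036.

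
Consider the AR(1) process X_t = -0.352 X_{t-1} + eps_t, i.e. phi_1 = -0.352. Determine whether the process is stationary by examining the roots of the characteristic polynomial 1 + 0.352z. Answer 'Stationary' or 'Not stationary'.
\text{Stationary}

The AR(p) characteristic polynomial is P(z) = 1 + 0.352z.
Stationarity requires all roots to lie outside the unit circle, i.e. |z| > 1 for every root.
This is linear in z: 1 + (0.352) z = 0  =>  z = -1/(0.352) = -2.840909,  |z| = 2.840909.
Moduli of all roots: 2.8409.
All moduli strictly greater than 1? Yes.
Verdict: Stationary.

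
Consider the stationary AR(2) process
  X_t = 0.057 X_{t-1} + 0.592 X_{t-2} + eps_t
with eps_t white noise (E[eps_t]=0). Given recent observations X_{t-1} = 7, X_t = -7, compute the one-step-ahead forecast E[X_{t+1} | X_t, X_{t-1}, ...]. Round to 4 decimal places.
E[X_{t+1} \mid \mathcal F_t] = 3.7450

For an AR(p) model X_t = c + sum_i phi_i X_{t-i} + eps_t, the
one-step-ahead conditional mean is
  E[X_{t+1} | X_t, ...] = c + sum_i phi_i X_{t+1-i}.
Substitute known values:
  E[X_{t+1} | ...] = (0.057) * (-7) + (0.592) * (7)
                   = 3.7450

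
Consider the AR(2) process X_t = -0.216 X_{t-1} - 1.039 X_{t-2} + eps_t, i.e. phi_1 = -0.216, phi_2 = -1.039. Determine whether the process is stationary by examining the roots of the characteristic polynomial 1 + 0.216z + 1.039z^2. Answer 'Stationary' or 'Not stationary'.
\text{Not stationary}

The AR(p) characteristic polynomial is P(z) = 1 + 0.216z + 1.039z^2.
Stationarity requires all roots to lie outside the unit circle, i.e. |z| > 1 for every root.
Set 1 + (0.216) z + (1.039) z^2 = 0, i.e. a z^2 + b z + c = 0 with a = 1.039, b = 0.216, c = 1.
Discriminant D = b^2 - 4ac = (0.216)^2 - 4*(1.039)*1 = 0.046656 - (4.156) = -4.109344.
D < 0, so the roots are the complex-conjugate pair z = (-b +/- i sqrt(-D)) / (2a) = -0.1039 +/- 0.9755i.
For a conjugate pair |z|^2 = z * conj(z) = (product of roots) = c/a = 1/(1.039) = 0.962464, so |z| = sqrt(0.962464) = 0.9811 for both roots.
Moduli of all roots: 0.9811, 0.9811.
All moduli strictly greater than 1? No.
Verdict: Not stationary.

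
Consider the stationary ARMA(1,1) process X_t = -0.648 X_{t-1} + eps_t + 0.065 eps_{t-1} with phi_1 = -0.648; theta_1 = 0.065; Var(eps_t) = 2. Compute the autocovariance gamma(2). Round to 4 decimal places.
\gamma(2) = 1.2476

Multiply the model equation by X_{t-k} and take expectations. With theta_0 = psi_0 = 1 and psi_j the MA(infinity) weights, this gives
  gamma(k) - sum_i phi_i gamma(k-i) = c_k,
  c_k = sigma^2 * sum_{j=k..q} theta_j psi_{j-k}   (c_k = 0 for k > q),
using gamma(-m) = gamma(m).
psi-weights needed (psi_j = theta_j + sum_i phi_i psi_{j-i}):
  psi_1 = theta_1 + phi_1 = 0.065 + (-0.648) = -0.583
Right-hand sides:
  c_0 = sigma^2 (1 + theta_1 psi_1) = 2 * (1 + (0.065)(-0.583)) = 2 * 0.962105 = 1.92421
  c_1 = sigma^2 theta_1 = 2 * (0.065) = 0.13
  c_2 = 0
Equations for k = 0 and k = 1 (AR order 1):
  gamma(0) = phi_1 gamma(1) + c_0
  gamma(1) = phi_1 gamma(0) + c_1
Substituting the second into the first: gamma(0) (1 - phi_1^2) = c_0 + phi_1 c_1, so
  gamma(0) = (c_0 + phi_1 c_1) / (1 - phi_1^2) = (1.92421 + (-0.648)(0.13)) / (1 - (-0.648)^2) = 1.83997 / 0.580096 = 3.171837.
  gamma(1) = phi_1 gamma(0) + c_1 = (-0.648)(3.171837) + (0.13) = -1.92535.
For k = 2 (> q): gamma(2) = phi_1 gamma(1) = (-0.648)(-1.92535) = 1.247627.
Therefore gamma(2) = 1.2476 (to 4 decimal places).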